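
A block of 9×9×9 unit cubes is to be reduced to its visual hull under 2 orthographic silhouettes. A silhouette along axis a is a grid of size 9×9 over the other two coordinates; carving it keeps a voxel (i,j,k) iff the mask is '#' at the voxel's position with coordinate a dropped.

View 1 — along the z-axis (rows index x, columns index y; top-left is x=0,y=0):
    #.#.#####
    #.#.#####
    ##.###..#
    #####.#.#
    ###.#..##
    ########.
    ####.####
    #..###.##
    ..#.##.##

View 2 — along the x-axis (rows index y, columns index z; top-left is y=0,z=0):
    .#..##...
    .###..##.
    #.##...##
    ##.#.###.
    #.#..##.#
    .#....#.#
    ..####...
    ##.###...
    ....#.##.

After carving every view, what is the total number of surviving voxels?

initial block: 9^3 = 729
V1 z: intersect with XY mask (60 set) -- 540 left
V2 x: intersect with YZ mask (39 set) -- 254 left

|visual hull| = 254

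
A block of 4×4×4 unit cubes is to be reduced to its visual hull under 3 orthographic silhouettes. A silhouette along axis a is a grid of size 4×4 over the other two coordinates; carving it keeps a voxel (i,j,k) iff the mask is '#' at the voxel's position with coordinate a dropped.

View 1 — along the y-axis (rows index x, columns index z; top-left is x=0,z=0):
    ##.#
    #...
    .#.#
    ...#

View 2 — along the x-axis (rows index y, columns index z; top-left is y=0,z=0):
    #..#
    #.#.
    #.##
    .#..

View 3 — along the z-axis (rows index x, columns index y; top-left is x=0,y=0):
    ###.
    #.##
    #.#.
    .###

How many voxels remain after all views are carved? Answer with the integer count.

initial block: 4^3 = 64
carve view 1 (along y, XZ-mask fill 7/16): 28 voxels remain
carve view 2 (along x, YZ-mask fill 8/16): 14 voxels remain
carve view 3 (along z, XY-mask fill 11/16): 10 voxels remain

|visual hull| = 10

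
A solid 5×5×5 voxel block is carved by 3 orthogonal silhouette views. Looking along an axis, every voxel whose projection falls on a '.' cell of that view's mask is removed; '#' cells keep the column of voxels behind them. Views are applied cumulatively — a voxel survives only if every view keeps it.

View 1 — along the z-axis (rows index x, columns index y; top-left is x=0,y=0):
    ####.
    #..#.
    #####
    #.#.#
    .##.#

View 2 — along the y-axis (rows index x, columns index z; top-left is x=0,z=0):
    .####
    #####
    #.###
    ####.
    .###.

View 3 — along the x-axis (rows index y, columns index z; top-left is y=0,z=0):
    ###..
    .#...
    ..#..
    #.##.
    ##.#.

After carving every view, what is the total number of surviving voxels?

start: 5×5×5 = 125 voxels
step 1: project along z, AND mask (17/25) → |grid| = 85
step 2: project along y, AND mask (20/25) → |grid| = 67
step 3: project along x, AND mask (11/25) → |grid| = 31

|visual hull| = 31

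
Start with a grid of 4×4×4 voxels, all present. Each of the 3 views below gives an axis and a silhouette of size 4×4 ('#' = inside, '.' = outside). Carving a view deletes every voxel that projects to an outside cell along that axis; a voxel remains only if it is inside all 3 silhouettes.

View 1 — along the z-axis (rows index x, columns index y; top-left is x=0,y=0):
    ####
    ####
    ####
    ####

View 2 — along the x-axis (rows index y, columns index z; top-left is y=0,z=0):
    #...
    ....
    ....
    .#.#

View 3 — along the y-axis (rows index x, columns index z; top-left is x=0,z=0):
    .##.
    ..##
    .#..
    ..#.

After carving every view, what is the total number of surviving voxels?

before carving: 64 voxels (4×4×4)
step 1: project along z, AND mask (16/16) → |grid| = 64
step 2: project along x, AND mask (3/16) → |grid| = 12
step 3: project along y, AND mask (6/16) → |grid| = 3

voxel count = 3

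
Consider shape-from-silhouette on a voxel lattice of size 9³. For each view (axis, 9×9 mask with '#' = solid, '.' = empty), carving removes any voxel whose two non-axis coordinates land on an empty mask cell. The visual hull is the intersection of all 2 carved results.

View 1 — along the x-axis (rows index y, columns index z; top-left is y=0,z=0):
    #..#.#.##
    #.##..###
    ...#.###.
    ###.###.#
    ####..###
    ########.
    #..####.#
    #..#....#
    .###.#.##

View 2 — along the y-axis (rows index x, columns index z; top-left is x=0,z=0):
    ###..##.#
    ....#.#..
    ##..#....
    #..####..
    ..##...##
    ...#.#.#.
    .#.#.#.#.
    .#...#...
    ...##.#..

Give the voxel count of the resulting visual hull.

start: 9×9×9 = 729 voxels
  1. axis=0 (YZ plane), |mask|=52  ⇒  voxels=468
  2. axis=1 (XZ plane), |mask|=32  ⇒  voxels=185

voxel count = 185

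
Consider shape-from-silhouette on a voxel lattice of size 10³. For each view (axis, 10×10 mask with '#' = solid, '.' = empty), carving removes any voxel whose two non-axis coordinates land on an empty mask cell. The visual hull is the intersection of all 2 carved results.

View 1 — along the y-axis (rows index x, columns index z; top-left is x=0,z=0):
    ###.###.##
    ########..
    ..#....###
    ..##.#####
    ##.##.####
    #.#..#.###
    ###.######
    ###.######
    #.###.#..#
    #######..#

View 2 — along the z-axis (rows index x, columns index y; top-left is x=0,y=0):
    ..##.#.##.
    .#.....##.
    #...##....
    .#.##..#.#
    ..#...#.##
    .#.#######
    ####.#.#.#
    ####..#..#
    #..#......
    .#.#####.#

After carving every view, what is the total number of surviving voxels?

initial block: 10^3 = 1000
step 1: project along y, AND mask (73/100) → |grid| = 730
step 2: project along z, AND mask (50/100) → |grid| = 376

remaining voxels: 376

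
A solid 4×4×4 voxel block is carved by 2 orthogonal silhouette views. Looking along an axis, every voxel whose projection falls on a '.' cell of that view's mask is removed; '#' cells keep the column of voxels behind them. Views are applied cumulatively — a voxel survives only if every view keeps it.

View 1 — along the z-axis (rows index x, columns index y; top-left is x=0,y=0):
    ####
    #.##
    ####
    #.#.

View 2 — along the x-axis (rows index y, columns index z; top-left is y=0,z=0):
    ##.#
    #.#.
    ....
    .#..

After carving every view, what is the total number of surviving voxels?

full grid |V| = 64
step 1: project along z, AND mask (13/16) → |grid| = 52
step 2: project along x, AND mask (6/16) → |grid| = 19

voxel count = 19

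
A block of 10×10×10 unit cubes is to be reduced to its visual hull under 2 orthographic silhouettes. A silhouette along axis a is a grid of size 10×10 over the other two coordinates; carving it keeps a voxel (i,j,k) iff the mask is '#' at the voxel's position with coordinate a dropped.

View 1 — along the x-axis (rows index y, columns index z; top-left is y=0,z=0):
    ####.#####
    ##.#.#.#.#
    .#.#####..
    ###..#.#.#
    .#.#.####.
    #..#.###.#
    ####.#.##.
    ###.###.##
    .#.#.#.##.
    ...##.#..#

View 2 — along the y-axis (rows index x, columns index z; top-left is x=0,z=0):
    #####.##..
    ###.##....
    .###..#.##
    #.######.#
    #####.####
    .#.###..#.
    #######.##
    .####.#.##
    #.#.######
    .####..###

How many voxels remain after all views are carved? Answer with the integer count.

before carving: 1000 voxels (10×10×10)
V1 x: intersect with YZ mask (63 set) -- 630 left
V2 y: intersect with XZ mask (71 set) -- 431 left

remaining voxels: 431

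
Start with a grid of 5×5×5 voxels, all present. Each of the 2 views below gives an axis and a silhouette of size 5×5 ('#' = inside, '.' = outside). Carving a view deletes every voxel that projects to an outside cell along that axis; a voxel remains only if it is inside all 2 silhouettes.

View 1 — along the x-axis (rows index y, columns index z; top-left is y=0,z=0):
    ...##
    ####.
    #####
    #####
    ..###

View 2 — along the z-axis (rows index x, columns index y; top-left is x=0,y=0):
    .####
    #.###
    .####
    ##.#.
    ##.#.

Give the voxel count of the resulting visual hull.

remaining voxels: 71

initial block: 5^3 = 125
step 1: project along x, AND mask (19/25) → |grid| = 95
step 2: project along z, AND mask (18/25) → |grid| = 71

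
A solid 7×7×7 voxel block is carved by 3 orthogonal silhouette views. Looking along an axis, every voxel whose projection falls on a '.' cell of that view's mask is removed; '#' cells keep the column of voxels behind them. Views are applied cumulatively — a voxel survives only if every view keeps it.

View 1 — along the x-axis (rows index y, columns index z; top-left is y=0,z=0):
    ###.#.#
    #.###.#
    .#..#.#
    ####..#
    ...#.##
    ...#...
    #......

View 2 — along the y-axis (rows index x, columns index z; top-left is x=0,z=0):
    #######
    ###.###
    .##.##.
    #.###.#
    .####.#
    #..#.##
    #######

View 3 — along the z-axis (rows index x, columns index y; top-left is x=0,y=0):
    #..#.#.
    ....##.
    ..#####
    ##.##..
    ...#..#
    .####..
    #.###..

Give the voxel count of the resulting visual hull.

start: 7×7×7 = 343 voxels
carve view 1 (along x, YZ-mask fill 23/49): 161 voxels remain
carve view 2 (along y, XZ-mask fill 38/49): 126 voxels remain
carve view 3 (along z, XY-mask fill 24/49): 63 voxels remain

|visual hull| = 63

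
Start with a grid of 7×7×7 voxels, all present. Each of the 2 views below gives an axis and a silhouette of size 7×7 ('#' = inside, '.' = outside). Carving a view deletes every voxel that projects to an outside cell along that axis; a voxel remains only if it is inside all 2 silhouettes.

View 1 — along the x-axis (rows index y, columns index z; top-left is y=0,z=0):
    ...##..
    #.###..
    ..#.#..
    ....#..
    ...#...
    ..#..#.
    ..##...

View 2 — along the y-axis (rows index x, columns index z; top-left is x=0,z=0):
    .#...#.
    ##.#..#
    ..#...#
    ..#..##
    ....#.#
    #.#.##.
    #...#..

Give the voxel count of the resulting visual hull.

initial block: 7^3 = 343
carve view 1 (along x, YZ-mask fill 14/49): 98 voxels remain
carve view 2 (along y, XZ-mask fill 19/49): 34 voxels remain

34 voxels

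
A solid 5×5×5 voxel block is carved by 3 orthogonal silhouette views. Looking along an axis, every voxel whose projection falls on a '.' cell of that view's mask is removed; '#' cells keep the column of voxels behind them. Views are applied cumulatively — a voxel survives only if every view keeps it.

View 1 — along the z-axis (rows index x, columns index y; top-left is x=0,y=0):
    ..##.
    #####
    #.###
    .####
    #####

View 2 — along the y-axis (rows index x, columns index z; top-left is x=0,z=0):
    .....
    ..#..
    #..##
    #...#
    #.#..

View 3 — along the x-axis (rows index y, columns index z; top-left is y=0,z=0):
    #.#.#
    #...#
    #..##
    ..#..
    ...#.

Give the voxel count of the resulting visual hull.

start: 5×5×5 = 125 voxels
V1 z: intersect with XY mask (20 set) -- 100 left
V2 y: intersect with XZ mask (8 set) -- 35 left
V3 x: intersect with YZ mask (10 set) -- 17 left

|visual hull| = 17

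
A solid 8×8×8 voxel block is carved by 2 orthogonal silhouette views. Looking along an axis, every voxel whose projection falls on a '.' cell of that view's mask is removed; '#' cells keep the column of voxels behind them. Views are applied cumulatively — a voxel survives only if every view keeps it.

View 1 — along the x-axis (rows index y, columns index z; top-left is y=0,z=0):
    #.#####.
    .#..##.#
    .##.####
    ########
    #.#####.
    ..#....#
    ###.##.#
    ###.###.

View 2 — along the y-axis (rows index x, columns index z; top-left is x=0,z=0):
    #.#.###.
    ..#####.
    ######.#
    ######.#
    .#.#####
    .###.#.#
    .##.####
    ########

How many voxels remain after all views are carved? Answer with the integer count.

277 voxels

full grid |V| = 512
V1 x: intersect with YZ mask (44 set) -- 352 left
V2 y: intersect with XZ mask (49 set) -- 277 left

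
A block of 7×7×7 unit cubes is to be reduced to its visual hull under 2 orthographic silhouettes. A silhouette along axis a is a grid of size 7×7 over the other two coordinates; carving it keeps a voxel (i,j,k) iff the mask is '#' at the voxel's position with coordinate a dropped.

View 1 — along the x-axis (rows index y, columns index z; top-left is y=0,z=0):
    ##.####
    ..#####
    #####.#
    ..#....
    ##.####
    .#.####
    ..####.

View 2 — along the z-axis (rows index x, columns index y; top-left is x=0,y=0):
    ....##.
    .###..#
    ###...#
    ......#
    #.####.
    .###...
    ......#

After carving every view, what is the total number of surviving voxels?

full grid |V| = 343
carve view 1 (along x, YZ-mask fill 33/49): 231 voxels remain
carve view 2 (along z, XY-mask fill 20/49): 92 voxels remain

92 voxels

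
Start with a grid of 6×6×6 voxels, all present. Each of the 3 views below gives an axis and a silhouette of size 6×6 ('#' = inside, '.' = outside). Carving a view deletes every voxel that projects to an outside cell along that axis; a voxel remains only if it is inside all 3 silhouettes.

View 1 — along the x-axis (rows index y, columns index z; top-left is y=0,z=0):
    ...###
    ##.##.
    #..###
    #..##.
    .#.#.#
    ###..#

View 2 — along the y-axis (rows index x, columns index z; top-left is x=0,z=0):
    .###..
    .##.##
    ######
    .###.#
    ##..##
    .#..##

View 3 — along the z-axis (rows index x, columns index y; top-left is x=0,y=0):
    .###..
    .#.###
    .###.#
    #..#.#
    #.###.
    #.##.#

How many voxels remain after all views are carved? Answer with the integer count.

full grid |V| = 216
after view 1 [x-axis, 21 of 36 cells solid] → remaining = 126
after view 2 [y-axis, 24 of 36 cells solid] → remaining = 81
after view 3 [z-axis, 22 of 36 cells solid] → remaining = 49

voxel count = 49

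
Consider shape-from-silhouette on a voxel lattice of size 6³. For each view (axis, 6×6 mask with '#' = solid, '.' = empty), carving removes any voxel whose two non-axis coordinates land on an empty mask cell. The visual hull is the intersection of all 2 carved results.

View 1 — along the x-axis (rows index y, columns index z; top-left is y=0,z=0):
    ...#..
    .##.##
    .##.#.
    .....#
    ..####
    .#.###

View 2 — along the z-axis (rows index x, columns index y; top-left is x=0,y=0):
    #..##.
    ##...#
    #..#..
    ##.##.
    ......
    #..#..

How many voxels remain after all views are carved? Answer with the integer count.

|visual hull| = 29

full grid |V| = 216
  1. axis=0 (YZ plane), |mask|=17  ⇒  voxels=102
  2. axis=2 (XY plane), |mask|=14  ⇒  voxels=29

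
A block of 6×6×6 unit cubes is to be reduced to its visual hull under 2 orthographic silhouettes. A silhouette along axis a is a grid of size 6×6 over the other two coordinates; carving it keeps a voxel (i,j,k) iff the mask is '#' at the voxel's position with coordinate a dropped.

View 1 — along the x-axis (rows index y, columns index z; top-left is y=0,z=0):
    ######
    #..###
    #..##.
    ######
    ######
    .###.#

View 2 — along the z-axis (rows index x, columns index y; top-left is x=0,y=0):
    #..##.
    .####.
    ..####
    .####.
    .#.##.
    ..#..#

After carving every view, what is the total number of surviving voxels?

full grid |V| = 216
step 1: project along x, AND mask (29/36) → |grid| = 174
step 2: project along z, AND mask (20/36) → |grid| = 98

voxel count = 98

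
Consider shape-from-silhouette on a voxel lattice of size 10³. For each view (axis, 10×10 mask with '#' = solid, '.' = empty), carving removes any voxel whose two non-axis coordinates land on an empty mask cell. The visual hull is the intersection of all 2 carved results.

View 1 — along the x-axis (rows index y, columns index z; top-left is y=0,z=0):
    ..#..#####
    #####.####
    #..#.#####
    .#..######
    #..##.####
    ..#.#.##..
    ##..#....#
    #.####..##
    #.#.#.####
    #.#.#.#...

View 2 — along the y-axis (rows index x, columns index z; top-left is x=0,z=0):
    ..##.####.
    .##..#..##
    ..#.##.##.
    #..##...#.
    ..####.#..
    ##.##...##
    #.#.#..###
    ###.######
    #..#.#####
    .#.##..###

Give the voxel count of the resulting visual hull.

remaining voxels: 371

start: 10×10×10 = 1000 voxels
carve view 1 (along x, YZ-mask fill 62/100): 620 voxels remain
carve view 2 (along y, XZ-mask fill 59/100): 371 voxels remain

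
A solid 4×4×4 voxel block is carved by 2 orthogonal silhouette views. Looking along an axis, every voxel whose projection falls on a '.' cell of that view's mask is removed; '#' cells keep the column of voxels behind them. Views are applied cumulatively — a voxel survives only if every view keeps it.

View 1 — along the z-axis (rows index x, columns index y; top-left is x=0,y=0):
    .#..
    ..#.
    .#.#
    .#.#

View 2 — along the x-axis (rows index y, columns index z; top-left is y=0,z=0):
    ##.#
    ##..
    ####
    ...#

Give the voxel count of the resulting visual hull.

voxel count = 12

start: 4×4×4 = 64 voxels
carve view 1 (along z, XY-mask fill 6/16): 24 voxels remain
carve view 2 (along x, YZ-mask fill 10/16): 12 voxels remain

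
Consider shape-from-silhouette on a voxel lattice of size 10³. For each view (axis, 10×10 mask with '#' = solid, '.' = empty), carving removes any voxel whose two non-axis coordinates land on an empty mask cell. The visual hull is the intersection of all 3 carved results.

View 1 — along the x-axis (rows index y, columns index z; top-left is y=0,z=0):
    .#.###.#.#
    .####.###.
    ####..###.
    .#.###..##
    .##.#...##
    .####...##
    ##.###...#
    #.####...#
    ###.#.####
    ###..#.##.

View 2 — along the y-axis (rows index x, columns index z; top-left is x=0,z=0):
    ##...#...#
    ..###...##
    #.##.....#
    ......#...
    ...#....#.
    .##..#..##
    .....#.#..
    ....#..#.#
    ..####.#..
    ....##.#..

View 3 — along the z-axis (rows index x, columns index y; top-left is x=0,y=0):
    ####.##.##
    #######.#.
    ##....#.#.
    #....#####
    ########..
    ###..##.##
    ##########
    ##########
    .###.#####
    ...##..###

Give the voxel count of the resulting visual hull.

before carving: 1000 voxels (10×10×10)
[1] x-view keeps 63 columns → grid now 630
[2] y-view keeps 34 columns → grid now 220
[3] z-view keeps 74 columns → grid now 163

163 voxels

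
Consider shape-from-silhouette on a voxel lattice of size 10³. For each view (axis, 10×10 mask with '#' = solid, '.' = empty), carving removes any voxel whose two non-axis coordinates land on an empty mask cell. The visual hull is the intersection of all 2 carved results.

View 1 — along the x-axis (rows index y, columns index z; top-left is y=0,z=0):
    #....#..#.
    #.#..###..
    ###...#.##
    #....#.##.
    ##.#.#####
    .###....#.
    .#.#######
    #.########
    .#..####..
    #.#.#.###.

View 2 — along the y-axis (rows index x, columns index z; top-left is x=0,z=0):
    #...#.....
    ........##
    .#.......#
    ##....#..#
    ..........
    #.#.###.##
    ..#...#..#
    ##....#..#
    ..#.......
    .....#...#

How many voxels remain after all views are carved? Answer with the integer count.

152 voxels

before carving: 1000 voxels (10×10×10)
carve view 1 (along x, YZ-mask fill 58/100): 580 voxels remain
carve view 2 (along y, XZ-mask fill 27/100): 152 voxels remain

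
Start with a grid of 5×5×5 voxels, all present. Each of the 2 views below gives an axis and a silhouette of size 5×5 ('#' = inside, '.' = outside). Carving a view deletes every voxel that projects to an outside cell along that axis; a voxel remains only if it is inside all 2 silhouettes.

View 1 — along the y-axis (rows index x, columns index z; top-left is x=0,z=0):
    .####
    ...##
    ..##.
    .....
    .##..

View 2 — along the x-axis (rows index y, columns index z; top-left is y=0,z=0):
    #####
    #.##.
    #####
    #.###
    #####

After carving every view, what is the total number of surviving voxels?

start: 5×5×5 = 125 voxels
step 1: project along y, AND mask (10/25) → |grid| = 50
step 2: project along x, AND mask (22/25) → |grid| = 44

remaining voxels: 44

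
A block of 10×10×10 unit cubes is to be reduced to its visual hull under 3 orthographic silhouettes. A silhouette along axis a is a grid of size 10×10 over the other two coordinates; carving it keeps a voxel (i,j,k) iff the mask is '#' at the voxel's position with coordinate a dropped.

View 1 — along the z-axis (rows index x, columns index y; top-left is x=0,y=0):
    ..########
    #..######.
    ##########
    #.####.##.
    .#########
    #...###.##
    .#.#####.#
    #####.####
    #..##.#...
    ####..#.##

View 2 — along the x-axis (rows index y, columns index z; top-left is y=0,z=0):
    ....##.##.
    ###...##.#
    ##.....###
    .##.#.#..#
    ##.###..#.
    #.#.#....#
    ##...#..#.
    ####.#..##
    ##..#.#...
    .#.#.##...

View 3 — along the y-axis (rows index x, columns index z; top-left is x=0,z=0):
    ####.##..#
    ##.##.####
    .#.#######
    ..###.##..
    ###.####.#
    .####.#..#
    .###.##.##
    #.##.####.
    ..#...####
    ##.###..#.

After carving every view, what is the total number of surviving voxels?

voxel count = 244

initial block: 10^3 = 1000
[1] z-view keeps 74 columns → grid now 740
[2] x-view keeps 49 columns → grid now 360
[3] y-view keeps 67 columns → grid now 244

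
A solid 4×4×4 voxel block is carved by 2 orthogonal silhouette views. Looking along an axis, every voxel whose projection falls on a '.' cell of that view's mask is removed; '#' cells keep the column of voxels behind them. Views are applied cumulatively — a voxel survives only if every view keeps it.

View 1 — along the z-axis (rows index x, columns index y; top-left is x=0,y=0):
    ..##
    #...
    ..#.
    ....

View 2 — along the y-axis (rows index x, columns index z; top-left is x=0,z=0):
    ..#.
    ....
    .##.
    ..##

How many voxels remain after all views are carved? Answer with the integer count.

voxel count = 4

initial block: 4^3 = 64
after view 1 [z-axis, 4 of 16 cells solid] → remaining = 16
after view 2 [y-axis, 5 of 16 cells solid] → remaining = 4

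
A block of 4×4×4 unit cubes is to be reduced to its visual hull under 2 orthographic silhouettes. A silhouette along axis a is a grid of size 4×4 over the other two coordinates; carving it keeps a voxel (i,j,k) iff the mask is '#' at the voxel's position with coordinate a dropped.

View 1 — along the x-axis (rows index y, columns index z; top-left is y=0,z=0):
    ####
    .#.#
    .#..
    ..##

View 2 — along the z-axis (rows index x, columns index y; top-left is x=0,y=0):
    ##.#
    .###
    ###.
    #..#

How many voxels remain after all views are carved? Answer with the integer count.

initial block: 4^3 = 64
V1 x: intersect with YZ mask (9 set) -- 36 left
V2 z: intersect with XY mask (11 set) -- 26 left

voxel count = 26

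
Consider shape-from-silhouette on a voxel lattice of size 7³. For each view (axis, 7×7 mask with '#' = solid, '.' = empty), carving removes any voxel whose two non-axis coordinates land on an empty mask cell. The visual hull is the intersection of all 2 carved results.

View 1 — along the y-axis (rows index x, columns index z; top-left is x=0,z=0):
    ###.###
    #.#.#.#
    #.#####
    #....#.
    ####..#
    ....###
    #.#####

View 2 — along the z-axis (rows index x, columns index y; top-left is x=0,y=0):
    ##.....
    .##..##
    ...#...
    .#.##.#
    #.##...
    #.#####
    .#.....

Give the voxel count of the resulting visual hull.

start: 7×7×7 = 343 voxels
carve view 1 (along y, XZ-mask fill 32/49): 224 voxels remain
carve view 2 (along z, XY-mask fill 21/49): 81 voxels remain

voxel count = 81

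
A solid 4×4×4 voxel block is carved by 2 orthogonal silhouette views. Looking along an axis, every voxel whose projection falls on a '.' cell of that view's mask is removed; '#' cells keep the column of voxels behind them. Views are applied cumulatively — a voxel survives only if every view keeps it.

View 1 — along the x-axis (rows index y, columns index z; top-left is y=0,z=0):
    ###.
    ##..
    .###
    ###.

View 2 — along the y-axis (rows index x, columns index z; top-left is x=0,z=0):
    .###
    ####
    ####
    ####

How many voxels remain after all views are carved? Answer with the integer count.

voxel count = 41

before carving: 64 voxels (4×4×4)
[1] x-view keeps 11 columns → grid now 44
[2] y-view keeps 15 columns → grid now 41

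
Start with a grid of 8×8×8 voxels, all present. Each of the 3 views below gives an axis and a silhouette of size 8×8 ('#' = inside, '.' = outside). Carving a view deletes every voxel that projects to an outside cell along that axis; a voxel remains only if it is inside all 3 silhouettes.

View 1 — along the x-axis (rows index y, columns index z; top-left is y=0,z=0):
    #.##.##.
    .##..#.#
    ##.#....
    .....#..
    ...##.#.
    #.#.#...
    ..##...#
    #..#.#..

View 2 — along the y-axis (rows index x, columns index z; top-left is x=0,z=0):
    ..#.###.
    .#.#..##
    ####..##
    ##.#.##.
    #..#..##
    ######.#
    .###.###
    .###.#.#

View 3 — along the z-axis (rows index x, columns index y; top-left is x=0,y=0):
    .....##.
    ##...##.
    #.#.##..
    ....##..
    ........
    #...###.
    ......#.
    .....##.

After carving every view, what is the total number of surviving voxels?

full grid |V| = 512
step 1: project along x, AND mask (25/64) → |grid| = 200
step 2: project along y, AND mask (41/64) → |grid| = 131
step 3: project along z, AND mask (19/64) → |grid| = 42

|visual hull| = 42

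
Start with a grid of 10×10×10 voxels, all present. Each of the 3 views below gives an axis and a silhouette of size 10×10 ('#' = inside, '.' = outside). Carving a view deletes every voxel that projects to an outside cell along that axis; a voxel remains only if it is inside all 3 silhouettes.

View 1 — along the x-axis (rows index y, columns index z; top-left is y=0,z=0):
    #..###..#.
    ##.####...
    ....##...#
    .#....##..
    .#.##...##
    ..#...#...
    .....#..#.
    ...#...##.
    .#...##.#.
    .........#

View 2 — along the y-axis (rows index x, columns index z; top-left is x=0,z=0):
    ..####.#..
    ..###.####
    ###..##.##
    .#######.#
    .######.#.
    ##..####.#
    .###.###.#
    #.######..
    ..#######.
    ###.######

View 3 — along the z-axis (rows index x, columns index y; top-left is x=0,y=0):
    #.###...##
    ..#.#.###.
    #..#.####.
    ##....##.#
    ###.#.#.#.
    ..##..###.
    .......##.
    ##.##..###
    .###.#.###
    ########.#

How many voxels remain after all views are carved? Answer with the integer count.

initial block: 10^3 = 1000
  1. axis=0 (YZ plane), |mask|=34  ⇒  voxels=340
  2. axis=1 (XZ plane), |mask|=71  ⇒  voxels=241
  3. axis=2 (XY plane), |mask|=58  ⇒  voxels=143

voxel count = 143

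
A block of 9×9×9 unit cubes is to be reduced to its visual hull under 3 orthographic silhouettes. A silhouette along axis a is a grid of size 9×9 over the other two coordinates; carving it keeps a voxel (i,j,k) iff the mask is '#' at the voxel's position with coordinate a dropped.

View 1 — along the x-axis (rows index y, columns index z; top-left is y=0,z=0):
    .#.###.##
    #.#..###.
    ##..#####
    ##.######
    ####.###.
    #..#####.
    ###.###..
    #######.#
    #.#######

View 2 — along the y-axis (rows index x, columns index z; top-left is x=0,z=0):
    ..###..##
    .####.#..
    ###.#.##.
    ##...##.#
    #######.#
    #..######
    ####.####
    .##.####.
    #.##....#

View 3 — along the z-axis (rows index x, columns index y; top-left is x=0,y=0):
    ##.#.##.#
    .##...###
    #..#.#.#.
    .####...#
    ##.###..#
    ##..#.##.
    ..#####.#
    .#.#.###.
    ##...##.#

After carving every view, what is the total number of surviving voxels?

voxel count = 206

full grid |V| = 729
V1 x: intersect with YZ mask (61 set) -- 549 left
V2 y: intersect with XZ mask (54 set) -- 363 left
V3 z: intersect with XY mask (47 set) -- 206 left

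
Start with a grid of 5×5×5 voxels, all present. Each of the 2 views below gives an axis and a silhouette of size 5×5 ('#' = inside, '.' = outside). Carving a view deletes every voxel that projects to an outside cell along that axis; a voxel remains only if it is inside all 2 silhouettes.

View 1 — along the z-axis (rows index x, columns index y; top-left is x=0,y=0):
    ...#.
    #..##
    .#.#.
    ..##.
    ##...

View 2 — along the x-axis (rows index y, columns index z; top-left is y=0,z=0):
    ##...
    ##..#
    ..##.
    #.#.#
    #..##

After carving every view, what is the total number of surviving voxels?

start: 5×5×5 = 125 voxels
after view 1 [z-axis, 10 of 25 cells solid] → remaining = 50
after view 2 [x-axis, 13 of 25 cells solid] → remaining = 27

|visual hull| = 27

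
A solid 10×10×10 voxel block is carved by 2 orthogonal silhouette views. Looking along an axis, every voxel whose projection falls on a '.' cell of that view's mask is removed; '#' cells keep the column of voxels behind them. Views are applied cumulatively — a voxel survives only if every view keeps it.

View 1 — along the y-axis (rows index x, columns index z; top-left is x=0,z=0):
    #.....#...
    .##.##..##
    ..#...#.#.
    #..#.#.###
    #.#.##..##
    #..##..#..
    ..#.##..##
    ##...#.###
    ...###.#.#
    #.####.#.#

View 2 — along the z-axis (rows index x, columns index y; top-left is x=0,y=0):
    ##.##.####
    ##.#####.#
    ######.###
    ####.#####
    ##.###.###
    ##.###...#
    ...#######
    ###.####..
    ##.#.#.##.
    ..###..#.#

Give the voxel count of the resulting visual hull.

359 voxels

full grid |V| = 1000
[1] y-view keeps 50 columns → grid now 500
[2] z-view keeps 73 columns → grid now 359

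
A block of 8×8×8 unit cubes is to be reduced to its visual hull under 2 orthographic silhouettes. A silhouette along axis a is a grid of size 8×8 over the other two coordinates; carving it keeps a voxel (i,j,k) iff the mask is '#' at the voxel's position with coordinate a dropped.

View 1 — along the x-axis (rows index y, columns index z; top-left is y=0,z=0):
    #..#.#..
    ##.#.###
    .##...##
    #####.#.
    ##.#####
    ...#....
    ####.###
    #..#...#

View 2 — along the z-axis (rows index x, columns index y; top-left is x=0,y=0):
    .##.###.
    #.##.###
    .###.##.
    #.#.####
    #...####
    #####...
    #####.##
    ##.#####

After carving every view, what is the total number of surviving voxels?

start: 8×8×8 = 512 voxels
  1. axis=0 (YZ plane), |mask|=37  ⇒  voxels=296
  2. axis=2 (XY plane), |mask|=46  ⇒  voxels=214

|visual hull| = 214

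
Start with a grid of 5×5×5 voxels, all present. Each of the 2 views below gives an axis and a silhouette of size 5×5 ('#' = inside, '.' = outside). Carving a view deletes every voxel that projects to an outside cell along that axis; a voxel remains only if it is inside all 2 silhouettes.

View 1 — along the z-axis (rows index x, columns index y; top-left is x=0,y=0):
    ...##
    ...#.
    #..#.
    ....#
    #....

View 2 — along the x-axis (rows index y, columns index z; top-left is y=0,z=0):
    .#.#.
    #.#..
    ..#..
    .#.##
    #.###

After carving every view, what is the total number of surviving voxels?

voxel count = 21

initial block: 5^3 = 125
after view 1 [z-axis, 7 of 25 cells solid] → remaining = 35
after view 2 [x-axis, 12 of 25 cells solid] → remaining = 21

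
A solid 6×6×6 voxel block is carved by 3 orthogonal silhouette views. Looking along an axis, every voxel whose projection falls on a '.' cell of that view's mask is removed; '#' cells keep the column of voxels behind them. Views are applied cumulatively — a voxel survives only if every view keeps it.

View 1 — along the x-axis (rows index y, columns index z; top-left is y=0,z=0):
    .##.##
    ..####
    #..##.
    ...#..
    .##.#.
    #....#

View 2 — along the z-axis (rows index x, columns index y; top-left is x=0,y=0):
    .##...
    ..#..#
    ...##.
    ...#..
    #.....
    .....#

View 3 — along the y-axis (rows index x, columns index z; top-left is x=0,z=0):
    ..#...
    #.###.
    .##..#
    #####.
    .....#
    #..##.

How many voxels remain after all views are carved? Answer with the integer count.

10 voxels

full grid |V| = 216
[1] x-view keeps 17 columns → grid now 102
[2] z-view keeps 9 columns → grid now 23
[3] y-view keeps 17 columns → grid now 10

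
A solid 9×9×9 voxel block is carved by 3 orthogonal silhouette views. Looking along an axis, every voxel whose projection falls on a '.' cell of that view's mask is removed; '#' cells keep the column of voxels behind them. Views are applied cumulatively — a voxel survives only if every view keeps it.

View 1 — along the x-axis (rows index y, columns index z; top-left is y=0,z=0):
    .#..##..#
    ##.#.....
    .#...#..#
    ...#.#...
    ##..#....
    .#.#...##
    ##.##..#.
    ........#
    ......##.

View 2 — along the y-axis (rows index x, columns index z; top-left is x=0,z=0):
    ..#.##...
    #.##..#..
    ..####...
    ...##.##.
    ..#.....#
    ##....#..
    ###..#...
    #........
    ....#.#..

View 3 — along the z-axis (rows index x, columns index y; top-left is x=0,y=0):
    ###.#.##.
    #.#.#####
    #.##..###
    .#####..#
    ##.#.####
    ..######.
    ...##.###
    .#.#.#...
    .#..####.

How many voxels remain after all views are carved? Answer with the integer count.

start: 9×9×9 = 729 voxels
V1 x: intersect with YZ mask (27 set) -- 243 left
V2 y: intersect with XZ mask (27 set) -- 68 left
V3 z: intersect with XY mask (51 set) -- 41 left

41 voxels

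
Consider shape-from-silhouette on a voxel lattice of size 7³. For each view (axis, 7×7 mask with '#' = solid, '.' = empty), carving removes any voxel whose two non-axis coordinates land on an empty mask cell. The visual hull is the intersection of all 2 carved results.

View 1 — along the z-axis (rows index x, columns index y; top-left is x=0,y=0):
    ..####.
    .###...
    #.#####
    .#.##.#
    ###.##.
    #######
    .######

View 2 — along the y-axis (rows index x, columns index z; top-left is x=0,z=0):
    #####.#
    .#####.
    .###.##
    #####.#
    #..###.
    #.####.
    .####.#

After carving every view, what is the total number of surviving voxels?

before carving: 343 voxels (7×7×7)
[1] z-view keeps 35 columns → grid now 245
[2] y-view keeps 36 columns → grid now 178

|visual hull| = 178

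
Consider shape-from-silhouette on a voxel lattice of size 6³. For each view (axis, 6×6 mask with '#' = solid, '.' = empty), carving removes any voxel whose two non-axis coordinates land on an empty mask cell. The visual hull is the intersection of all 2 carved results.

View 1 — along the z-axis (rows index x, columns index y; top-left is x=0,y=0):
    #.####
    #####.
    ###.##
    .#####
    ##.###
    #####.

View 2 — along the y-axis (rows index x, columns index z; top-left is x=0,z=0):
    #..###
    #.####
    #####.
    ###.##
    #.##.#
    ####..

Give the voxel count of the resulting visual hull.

initial block: 6^3 = 216
carve view 1 (along z, XY-mask fill 30/36): 180 voxels remain
carve view 2 (along y, XZ-mask fill 27/36): 135 voxels remain

voxel count = 135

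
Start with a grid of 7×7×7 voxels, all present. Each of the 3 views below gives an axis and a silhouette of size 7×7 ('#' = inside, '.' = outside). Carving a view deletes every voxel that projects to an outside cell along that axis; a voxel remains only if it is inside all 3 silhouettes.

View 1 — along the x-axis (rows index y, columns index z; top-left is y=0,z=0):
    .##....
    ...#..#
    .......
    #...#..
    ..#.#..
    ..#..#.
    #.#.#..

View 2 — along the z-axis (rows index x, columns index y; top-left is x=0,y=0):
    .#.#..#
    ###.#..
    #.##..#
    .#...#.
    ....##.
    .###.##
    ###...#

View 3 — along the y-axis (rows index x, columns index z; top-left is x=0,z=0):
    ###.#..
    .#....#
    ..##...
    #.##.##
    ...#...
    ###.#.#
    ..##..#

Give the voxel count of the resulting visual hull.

remaining voxels: 24

before carving: 343 voxels (7×7×7)
carve view 1 (along x, YZ-mask fill 13/49): 91 voxels remain
carve view 2 (along z, XY-mask fill 24/49): 44 voxels remain
carve view 3 (along y, XZ-mask fill 22/49): 24 voxels remain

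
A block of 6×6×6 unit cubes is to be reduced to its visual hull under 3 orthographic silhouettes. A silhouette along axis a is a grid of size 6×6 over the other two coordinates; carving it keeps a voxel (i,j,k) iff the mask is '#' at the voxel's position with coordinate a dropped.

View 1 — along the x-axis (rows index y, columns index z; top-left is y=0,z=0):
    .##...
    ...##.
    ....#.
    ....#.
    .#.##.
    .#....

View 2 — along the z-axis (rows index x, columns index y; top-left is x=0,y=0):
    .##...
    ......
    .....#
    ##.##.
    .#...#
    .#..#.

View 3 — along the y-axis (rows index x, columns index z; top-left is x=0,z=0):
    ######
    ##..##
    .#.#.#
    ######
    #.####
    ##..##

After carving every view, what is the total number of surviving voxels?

17 voxels

full grid |V| = 216
after view 1 [x-axis, 10 of 36 cells solid] → remaining = 60
after view 2 [z-axis, 11 of 36 cells solid] → remaining = 20
after view 3 [y-axis, 28 of 36 cells solid] → remaining = 17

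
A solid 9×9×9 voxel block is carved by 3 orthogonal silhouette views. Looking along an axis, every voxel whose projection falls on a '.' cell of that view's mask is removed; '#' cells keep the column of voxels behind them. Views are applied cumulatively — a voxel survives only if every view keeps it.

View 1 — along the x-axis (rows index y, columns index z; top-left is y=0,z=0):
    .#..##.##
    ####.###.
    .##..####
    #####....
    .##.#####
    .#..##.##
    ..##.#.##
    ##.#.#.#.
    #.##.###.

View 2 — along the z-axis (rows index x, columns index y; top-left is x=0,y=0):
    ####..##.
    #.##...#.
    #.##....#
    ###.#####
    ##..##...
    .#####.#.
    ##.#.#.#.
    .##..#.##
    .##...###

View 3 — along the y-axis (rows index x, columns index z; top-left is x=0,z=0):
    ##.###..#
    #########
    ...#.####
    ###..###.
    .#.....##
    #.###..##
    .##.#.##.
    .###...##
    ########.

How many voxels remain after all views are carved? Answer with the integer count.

voxel count = 180

initial block: 9^3 = 729
[1] x-view keeps 51 columns → grid now 459
[2] z-view keeps 47 columns → grid now 266
[3] y-view keeps 53 columns → grid now 180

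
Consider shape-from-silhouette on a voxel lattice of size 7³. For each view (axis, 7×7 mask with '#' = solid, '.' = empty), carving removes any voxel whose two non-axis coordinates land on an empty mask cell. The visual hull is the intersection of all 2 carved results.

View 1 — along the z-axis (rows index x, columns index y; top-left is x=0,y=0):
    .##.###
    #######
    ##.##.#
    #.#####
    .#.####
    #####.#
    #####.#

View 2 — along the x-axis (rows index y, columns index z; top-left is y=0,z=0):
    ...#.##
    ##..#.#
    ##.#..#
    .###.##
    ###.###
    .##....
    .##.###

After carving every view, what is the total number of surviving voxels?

before carving: 343 voxels (7×7×7)
step 1: project along z, AND mask (40/49) → |grid| = 280
step 2: project along x, AND mask (29/49) → |grid| = 174

remaining voxels: 174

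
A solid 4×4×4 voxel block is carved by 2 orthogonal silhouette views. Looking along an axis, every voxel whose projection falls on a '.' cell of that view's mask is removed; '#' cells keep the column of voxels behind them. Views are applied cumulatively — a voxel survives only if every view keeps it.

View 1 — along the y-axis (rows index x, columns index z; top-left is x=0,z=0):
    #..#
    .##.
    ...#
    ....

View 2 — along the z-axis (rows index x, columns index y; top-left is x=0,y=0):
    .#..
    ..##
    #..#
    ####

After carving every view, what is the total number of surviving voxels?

full grid |V| = 64
carve view 1 (along y, XZ-mask fill 5/16): 20 voxels remain
carve view 2 (along z, XY-mask fill 9/16): 8 voxels remain

|visual hull| = 8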